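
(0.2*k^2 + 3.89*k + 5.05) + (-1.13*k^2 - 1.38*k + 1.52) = -0.93*k^2 + 2.51*k + 6.57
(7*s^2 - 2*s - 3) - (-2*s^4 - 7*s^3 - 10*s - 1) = 2*s^4 + 7*s^3 + 7*s^2 + 8*s - 2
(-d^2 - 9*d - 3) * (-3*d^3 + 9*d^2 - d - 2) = 3*d^5 + 18*d^4 - 71*d^3 - 16*d^2 + 21*d + 6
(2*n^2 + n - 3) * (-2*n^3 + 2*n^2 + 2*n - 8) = -4*n^5 + 2*n^4 + 12*n^3 - 20*n^2 - 14*n + 24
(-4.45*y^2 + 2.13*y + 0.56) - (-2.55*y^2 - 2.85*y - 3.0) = -1.9*y^2 + 4.98*y + 3.56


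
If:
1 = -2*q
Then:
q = -1/2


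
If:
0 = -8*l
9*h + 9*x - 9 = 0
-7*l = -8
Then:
No Solution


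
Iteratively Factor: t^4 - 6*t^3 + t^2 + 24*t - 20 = (t - 1)*(t^3 - 5*t^2 - 4*t + 20) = (t - 2)*(t - 1)*(t^2 - 3*t - 10) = (t - 5)*(t - 2)*(t - 1)*(t + 2)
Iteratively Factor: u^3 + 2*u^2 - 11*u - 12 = (u - 3)*(u^2 + 5*u + 4) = (u - 3)*(u + 1)*(u + 4)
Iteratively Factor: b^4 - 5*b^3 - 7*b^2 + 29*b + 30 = (b + 2)*(b^3 - 7*b^2 + 7*b + 15) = (b - 3)*(b + 2)*(b^2 - 4*b - 5) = (b - 3)*(b + 1)*(b + 2)*(b - 5)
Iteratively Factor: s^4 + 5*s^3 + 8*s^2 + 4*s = (s + 2)*(s^3 + 3*s^2 + 2*s) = (s + 2)^2*(s^2 + s) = s*(s + 2)^2*(s + 1)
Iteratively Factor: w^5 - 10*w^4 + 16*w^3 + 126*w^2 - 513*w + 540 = (w - 3)*(w^4 - 7*w^3 - 5*w^2 + 111*w - 180) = (w - 3)^2*(w^3 - 4*w^2 - 17*w + 60) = (w - 3)^3*(w^2 - w - 20) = (w - 3)^3*(w + 4)*(w - 5)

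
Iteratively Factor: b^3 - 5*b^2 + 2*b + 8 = (b + 1)*(b^2 - 6*b + 8) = (b - 4)*(b + 1)*(b - 2)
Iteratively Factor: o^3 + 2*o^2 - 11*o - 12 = (o + 4)*(o^2 - 2*o - 3) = (o + 1)*(o + 4)*(o - 3)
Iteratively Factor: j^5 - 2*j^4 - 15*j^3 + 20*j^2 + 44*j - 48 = (j + 2)*(j^4 - 4*j^3 - 7*j^2 + 34*j - 24) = (j - 1)*(j + 2)*(j^3 - 3*j^2 - 10*j + 24) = (j - 1)*(j + 2)*(j + 3)*(j^2 - 6*j + 8) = (j - 2)*(j - 1)*(j + 2)*(j + 3)*(j - 4)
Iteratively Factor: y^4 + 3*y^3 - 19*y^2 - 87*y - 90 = (y + 2)*(y^3 + y^2 - 21*y - 45) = (y + 2)*(y + 3)*(y^2 - 2*y - 15) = (y - 5)*(y + 2)*(y + 3)*(y + 3)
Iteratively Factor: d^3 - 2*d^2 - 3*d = (d - 3)*(d^2 + d) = (d - 3)*(d + 1)*(d)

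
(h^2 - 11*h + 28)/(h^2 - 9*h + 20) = (h - 7)/(h - 5)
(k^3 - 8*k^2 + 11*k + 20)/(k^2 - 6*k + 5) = (k^2 - 3*k - 4)/(k - 1)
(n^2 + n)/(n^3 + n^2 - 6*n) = (n + 1)/(n^2 + n - 6)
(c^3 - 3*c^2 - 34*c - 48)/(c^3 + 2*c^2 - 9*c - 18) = (c - 8)/(c - 3)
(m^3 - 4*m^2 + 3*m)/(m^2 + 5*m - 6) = m*(m - 3)/(m + 6)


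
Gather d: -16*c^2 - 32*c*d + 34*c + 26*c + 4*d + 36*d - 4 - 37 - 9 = -16*c^2 + 60*c + d*(40 - 32*c) - 50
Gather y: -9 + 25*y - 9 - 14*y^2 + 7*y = -14*y^2 + 32*y - 18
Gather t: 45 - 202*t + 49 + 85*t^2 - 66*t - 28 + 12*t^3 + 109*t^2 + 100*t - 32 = 12*t^3 + 194*t^2 - 168*t + 34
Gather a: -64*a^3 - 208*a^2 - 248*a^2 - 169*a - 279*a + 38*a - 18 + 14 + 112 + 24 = -64*a^3 - 456*a^2 - 410*a + 132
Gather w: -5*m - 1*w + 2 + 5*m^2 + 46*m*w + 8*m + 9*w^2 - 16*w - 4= 5*m^2 + 3*m + 9*w^2 + w*(46*m - 17) - 2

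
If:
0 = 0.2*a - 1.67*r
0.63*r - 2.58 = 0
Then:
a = 34.20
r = 4.10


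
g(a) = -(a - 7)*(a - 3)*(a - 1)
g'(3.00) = 8.00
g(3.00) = 0.00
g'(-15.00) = -1036.00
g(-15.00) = 6336.00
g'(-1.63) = -74.83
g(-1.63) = 105.09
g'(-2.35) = -99.27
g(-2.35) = 167.58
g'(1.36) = -6.63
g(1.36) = -3.33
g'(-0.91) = -53.50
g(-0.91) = 59.07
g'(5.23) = 2.00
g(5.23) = 16.70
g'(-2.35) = -99.27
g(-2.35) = 167.58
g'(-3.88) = -161.52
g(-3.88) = 365.29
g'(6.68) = -17.91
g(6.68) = 6.69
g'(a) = -(a - 7)*(a - 3) - (a - 7)*(a - 1) - (a - 3)*(a - 1)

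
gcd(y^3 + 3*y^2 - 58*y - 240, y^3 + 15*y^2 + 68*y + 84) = y + 6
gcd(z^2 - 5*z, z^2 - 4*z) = z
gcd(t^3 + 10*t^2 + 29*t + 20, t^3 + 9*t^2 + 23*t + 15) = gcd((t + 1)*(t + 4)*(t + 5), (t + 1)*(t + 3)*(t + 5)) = t^2 + 6*t + 5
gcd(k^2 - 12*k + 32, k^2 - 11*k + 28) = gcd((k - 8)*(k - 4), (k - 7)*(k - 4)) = k - 4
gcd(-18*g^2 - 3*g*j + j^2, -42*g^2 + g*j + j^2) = 6*g - j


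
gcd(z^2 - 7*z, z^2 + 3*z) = z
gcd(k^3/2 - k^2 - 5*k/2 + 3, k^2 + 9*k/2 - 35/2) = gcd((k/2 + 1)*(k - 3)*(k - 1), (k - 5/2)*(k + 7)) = 1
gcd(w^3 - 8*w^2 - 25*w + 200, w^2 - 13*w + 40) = w^2 - 13*w + 40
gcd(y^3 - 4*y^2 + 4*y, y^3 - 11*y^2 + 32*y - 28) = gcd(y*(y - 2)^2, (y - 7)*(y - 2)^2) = y^2 - 4*y + 4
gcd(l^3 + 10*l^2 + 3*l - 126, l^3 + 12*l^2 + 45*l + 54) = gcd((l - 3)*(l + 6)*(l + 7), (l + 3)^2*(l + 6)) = l + 6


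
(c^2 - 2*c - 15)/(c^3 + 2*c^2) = (c^2 - 2*c - 15)/(c^2*(c + 2))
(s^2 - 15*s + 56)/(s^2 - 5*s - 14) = (s - 8)/(s + 2)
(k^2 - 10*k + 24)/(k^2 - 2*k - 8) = (k - 6)/(k + 2)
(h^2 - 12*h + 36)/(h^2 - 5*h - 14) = (-h^2 + 12*h - 36)/(-h^2 + 5*h + 14)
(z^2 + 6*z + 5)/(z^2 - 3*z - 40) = (z + 1)/(z - 8)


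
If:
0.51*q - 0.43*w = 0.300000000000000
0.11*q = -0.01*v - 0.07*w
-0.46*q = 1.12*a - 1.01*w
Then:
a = 0.555497198879552*w - 0.241596638655462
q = 0.843137254901961*w + 0.588235294117647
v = -16.2745098039216*w - 6.47058823529412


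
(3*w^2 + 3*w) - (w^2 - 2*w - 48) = 2*w^2 + 5*w + 48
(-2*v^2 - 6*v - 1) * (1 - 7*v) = 14*v^3 + 40*v^2 + v - 1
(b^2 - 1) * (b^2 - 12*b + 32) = b^4 - 12*b^3 + 31*b^2 + 12*b - 32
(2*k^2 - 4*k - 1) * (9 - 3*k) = -6*k^3 + 30*k^2 - 33*k - 9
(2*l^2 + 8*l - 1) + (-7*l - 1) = 2*l^2 + l - 2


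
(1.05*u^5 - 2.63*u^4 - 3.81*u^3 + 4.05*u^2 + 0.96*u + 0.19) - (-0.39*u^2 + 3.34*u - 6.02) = 1.05*u^5 - 2.63*u^4 - 3.81*u^3 + 4.44*u^2 - 2.38*u + 6.21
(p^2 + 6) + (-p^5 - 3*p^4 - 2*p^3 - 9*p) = -p^5 - 3*p^4 - 2*p^3 + p^2 - 9*p + 6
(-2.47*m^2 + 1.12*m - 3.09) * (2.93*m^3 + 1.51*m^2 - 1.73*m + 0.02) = -7.2371*m^5 - 0.4481*m^4 - 3.0894*m^3 - 6.6529*m^2 + 5.3681*m - 0.0618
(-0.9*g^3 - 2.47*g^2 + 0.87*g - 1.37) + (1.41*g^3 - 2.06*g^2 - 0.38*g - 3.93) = 0.51*g^3 - 4.53*g^2 + 0.49*g - 5.3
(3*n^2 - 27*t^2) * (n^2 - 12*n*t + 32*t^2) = 3*n^4 - 36*n^3*t + 69*n^2*t^2 + 324*n*t^3 - 864*t^4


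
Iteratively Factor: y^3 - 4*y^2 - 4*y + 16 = (y - 4)*(y^2 - 4) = (y - 4)*(y - 2)*(y + 2)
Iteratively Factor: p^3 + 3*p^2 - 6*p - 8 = (p + 1)*(p^2 + 2*p - 8) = (p + 1)*(p + 4)*(p - 2)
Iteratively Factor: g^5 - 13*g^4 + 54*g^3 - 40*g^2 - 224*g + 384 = (g - 3)*(g^4 - 10*g^3 + 24*g^2 + 32*g - 128) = (g - 4)*(g - 3)*(g^3 - 6*g^2 + 32) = (g - 4)^2*(g - 3)*(g^2 - 2*g - 8) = (g - 4)^3*(g - 3)*(g + 2)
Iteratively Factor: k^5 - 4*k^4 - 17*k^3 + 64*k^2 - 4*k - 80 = (k + 4)*(k^4 - 8*k^3 + 15*k^2 + 4*k - 20) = (k - 2)*(k + 4)*(k^3 - 6*k^2 + 3*k + 10) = (k - 2)*(k + 1)*(k + 4)*(k^2 - 7*k + 10) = (k - 5)*(k - 2)*(k + 1)*(k + 4)*(k - 2)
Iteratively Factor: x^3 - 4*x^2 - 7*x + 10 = (x - 1)*(x^2 - 3*x - 10) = (x - 5)*(x - 1)*(x + 2)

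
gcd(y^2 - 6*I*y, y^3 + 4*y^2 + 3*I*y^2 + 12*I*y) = y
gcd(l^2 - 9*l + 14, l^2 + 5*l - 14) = l - 2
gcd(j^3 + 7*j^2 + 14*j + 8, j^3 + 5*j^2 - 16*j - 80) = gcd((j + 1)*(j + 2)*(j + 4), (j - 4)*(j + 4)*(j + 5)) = j + 4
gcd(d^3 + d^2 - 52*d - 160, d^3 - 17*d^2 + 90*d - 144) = d - 8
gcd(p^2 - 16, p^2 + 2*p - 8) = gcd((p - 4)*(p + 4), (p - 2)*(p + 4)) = p + 4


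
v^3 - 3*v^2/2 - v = v*(v - 2)*(v + 1/2)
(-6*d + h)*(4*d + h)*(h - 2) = -24*d^2*h + 48*d^2 - 2*d*h^2 + 4*d*h + h^3 - 2*h^2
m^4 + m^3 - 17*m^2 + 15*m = m*(m - 3)*(m - 1)*(m + 5)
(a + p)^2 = a^2 + 2*a*p + p^2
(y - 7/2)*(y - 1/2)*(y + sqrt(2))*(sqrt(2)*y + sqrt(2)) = sqrt(2)*y^4 - 3*sqrt(2)*y^3 + 2*y^3 - 6*y^2 - 9*sqrt(2)*y^2/4 - 9*y/2 + 7*sqrt(2)*y/4 + 7/2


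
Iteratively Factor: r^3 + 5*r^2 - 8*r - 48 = (r - 3)*(r^2 + 8*r + 16) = (r - 3)*(r + 4)*(r + 4)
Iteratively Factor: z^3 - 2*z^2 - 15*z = (z - 5)*(z^2 + 3*z) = (z - 5)*(z + 3)*(z)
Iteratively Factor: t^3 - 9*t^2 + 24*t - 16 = (t - 1)*(t^2 - 8*t + 16) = (t - 4)*(t - 1)*(t - 4)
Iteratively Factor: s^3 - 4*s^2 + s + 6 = (s - 3)*(s^2 - s - 2) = (s - 3)*(s + 1)*(s - 2)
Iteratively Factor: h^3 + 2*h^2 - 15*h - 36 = (h + 3)*(h^2 - h - 12) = (h + 3)^2*(h - 4)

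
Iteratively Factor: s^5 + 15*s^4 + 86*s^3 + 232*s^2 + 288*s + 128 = (s + 4)*(s^4 + 11*s^3 + 42*s^2 + 64*s + 32) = (s + 2)*(s + 4)*(s^3 + 9*s^2 + 24*s + 16) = (s + 2)*(s + 4)^2*(s^2 + 5*s + 4) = (s + 2)*(s + 4)^3*(s + 1)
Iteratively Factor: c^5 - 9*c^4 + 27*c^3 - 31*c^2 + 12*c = (c - 4)*(c^4 - 5*c^3 + 7*c^2 - 3*c) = c*(c - 4)*(c^3 - 5*c^2 + 7*c - 3) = c*(c - 4)*(c - 3)*(c^2 - 2*c + 1) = c*(c - 4)*(c - 3)*(c - 1)*(c - 1)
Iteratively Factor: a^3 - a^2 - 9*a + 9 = (a - 1)*(a^2 - 9) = (a - 1)*(a + 3)*(a - 3)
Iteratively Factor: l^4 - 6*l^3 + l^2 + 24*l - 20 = (l + 2)*(l^3 - 8*l^2 + 17*l - 10) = (l - 5)*(l + 2)*(l^2 - 3*l + 2) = (l - 5)*(l - 1)*(l + 2)*(l - 2)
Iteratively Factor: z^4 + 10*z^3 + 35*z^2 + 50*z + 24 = (z + 3)*(z^3 + 7*z^2 + 14*z + 8) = (z + 2)*(z + 3)*(z^2 + 5*z + 4) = (z + 2)*(z + 3)*(z + 4)*(z + 1)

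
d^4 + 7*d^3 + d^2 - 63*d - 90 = (d - 3)*(d + 2)*(d + 3)*(d + 5)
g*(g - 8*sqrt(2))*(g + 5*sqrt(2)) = g^3 - 3*sqrt(2)*g^2 - 80*g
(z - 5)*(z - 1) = z^2 - 6*z + 5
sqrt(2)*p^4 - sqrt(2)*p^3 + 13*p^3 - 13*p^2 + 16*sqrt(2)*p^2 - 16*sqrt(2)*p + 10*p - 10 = (p - 1)*(p + sqrt(2))*(p + 5*sqrt(2))*(sqrt(2)*p + 1)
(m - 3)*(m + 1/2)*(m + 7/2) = m^3 + m^2 - 41*m/4 - 21/4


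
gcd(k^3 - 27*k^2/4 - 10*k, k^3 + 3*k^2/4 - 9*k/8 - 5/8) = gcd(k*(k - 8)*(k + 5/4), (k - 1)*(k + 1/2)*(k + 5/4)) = k + 5/4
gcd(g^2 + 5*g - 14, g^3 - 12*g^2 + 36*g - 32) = g - 2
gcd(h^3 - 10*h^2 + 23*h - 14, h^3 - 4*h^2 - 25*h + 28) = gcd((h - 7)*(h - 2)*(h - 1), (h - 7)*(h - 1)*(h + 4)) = h^2 - 8*h + 7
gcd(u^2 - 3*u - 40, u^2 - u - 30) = u + 5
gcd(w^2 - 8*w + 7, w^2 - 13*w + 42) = w - 7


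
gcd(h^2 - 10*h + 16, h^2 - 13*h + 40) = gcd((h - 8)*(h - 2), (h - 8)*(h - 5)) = h - 8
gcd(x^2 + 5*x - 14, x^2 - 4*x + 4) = x - 2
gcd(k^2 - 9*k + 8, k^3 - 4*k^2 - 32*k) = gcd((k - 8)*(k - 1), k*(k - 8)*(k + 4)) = k - 8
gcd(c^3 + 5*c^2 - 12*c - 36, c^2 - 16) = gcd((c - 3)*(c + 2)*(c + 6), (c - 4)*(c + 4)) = 1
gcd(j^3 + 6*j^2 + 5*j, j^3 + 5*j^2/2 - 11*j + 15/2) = j + 5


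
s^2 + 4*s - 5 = (s - 1)*(s + 5)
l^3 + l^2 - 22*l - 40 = (l - 5)*(l + 2)*(l + 4)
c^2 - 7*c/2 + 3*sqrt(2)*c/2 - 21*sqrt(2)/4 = (c - 7/2)*(c + 3*sqrt(2)/2)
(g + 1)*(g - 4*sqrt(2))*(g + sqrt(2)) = g^3 - 3*sqrt(2)*g^2 + g^2 - 8*g - 3*sqrt(2)*g - 8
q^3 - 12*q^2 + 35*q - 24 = (q - 8)*(q - 3)*(q - 1)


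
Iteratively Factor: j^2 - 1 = (j + 1)*(j - 1)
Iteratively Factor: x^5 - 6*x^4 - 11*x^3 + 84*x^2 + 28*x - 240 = (x + 3)*(x^4 - 9*x^3 + 16*x^2 + 36*x - 80) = (x - 2)*(x + 3)*(x^3 - 7*x^2 + 2*x + 40) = (x - 2)*(x + 2)*(x + 3)*(x^2 - 9*x + 20) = (x - 4)*(x - 2)*(x + 2)*(x + 3)*(x - 5)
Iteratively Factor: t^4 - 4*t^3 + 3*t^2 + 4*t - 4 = (t + 1)*(t^3 - 5*t^2 + 8*t - 4) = (t - 2)*(t + 1)*(t^2 - 3*t + 2) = (t - 2)*(t - 1)*(t + 1)*(t - 2)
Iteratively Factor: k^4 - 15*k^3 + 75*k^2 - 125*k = (k - 5)*(k^3 - 10*k^2 + 25*k) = (k - 5)^2*(k^2 - 5*k) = (k - 5)^3*(k)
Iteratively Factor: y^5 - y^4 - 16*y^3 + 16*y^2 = (y + 4)*(y^4 - 5*y^3 + 4*y^2) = (y - 1)*(y + 4)*(y^3 - 4*y^2) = y*(y - 1)*(y + 4)*(y^2 - 4*y) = y*(y - 4)*(y - 1)*(y + 4)*(y)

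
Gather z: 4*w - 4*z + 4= 4*w - 4*z + 4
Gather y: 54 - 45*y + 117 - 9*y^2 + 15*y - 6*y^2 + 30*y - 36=135 - 15*y^2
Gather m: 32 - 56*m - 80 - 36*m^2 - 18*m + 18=-36*m^2 - 74*m - 30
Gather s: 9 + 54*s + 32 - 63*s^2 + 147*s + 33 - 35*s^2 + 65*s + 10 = -98*s^2 + 266*s + 84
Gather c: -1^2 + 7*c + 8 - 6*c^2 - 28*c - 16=-6*c^2 - 21*c - 9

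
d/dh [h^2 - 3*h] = 2*h - 3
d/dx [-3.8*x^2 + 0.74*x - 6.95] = 0.74 - 7.6*x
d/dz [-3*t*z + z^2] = -3*t + 2*z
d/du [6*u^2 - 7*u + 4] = 12*u - 7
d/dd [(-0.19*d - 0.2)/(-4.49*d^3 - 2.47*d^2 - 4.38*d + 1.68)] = (0.8531*d^3 + 0.4693*d^2 + 0.8322*d - (0.19*d + 0.2)*(13.47*d^2 + 4.94*d + 4.38) - 0.3192)/(4.49*d^3 + 2.47*d^2 + 4.38*d - 1.68)^2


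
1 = 1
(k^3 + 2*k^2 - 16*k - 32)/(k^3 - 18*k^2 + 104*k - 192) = (k^2 + 6*k + 8)/(k^2 - 14*k + 48)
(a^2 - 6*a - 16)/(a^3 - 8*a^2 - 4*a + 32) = 1/(a - 2)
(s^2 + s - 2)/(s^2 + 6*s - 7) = (s + 2)/(s + 7)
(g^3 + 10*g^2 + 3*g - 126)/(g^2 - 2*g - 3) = (g^2 + 13*g + 42)/(g + 1)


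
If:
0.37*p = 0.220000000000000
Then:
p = 0.59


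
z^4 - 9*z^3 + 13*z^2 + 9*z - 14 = (z - 7)*(z - 2)*(z - 1)*(z + 1)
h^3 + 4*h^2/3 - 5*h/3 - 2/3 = (h - 1)*(h + 1/3)*(h + 2)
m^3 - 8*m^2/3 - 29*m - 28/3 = (m - 7)*(m + 1/3)*(m + 4)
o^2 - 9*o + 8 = (o - 8)*(o - 1)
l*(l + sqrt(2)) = l^2 + sqrt(2)*l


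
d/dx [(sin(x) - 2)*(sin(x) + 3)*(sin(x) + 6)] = (3*sin(x) + 14)*sin(x)*cos(x)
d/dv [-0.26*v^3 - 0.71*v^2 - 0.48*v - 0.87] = -0.78*v^2 - 1.42*v - 0.48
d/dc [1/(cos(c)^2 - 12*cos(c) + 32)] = 2*(cos(c) - 6)*sin(c)/(cos(c)^2 - 12*cos(c) + 32)^2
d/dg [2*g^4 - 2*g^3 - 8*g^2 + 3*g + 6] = 8*g^3 - 6*g^2 - 16*g + 3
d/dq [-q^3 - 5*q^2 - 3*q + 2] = -3*q^2 - 10*q - 3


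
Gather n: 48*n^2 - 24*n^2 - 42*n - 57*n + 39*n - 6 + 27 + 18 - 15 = 24*n^2 - 60*n + 24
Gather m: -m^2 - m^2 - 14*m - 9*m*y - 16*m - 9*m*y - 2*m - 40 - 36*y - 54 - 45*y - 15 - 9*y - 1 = -2*m^2 + m*(-18*y - 32) - 90*y - 110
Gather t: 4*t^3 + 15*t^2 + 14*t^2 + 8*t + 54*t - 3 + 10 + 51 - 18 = 4*t^3 + 29*t^2 + 62*t + 40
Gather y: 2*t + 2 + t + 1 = 3*t + 3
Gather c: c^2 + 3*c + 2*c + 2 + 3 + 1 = c^2 + 5*c + 6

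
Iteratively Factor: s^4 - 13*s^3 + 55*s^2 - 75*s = (s)*(s^3 - 13*s^2 + 55*s - 75) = s*(s - 3)*(s^2 - 10*s + 25) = s*(s - 5)*(s - 3)*(s - 5)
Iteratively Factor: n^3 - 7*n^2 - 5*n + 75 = (n + 3)*(n^2 - 10*n + 25) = (n - 5)*(n + 3)*(n - 5)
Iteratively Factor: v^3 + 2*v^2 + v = (v + 1)*(v^2 + v) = v*(v + 1)*(v + 1)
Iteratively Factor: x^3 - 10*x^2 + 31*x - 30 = (x - 2)*(x^2 - 8*x + 15) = (x - 3)*(x - 2)*(x - 5)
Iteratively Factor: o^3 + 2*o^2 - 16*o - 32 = (o + 2)*(o^2 - 16) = (o + 2)*(o + 4)*(o - 4)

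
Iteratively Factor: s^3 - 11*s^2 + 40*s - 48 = (s - 4)*(s^2 - 7*s + 12) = (s - 4)^2*(s - 3)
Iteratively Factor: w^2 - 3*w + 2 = (w - 1)*(w - 2)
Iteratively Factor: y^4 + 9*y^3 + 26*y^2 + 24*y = (y + 3)*(y^3 + 6*y^2 + 8*y) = (y + 2)*(y + 3)*(y^2 + 4*y) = y*(y + 2)*(y + 3)*(y + 4)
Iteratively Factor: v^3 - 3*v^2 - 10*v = (v)*(v^2 - 3*v - 10) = v*(v + 2)*(v - 5)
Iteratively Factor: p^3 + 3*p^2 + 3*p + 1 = (p + 1)*(p^2 + 2*p + 1) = (p + 1)^2*(p + 1)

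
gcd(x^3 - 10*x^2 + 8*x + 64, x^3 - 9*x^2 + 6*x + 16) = x - 8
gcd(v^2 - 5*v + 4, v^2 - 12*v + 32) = v - 4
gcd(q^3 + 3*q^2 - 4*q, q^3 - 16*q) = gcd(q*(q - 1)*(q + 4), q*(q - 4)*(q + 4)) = q^2 + 4*q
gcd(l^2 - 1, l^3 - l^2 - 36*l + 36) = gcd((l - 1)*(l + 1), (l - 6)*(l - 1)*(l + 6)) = l - 1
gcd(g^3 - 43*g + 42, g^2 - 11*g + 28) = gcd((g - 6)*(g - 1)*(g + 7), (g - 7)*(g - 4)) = 1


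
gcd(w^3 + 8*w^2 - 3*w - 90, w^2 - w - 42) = w + 6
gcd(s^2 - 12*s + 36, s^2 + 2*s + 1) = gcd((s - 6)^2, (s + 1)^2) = 1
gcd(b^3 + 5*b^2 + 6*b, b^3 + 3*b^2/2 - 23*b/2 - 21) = b^2 + 5*b + 6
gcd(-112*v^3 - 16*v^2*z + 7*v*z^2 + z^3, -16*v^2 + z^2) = -16*v^2 + z^2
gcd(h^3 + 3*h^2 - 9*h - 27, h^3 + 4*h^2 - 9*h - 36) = h^2 - 9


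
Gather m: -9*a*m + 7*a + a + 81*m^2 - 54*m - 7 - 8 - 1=8*a + 81*m^2 + m*(-9*a - 54) - 16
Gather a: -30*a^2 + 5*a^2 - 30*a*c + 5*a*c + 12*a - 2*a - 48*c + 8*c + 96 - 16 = -25*a^2 + a*(10 - 25*c) - 40*c + 80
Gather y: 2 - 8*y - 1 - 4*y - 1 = -12*y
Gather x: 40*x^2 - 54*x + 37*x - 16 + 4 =40*x^2 - 17*x - 12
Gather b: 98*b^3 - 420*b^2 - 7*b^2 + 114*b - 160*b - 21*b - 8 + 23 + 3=98*b^3 - 427*b^2 - 67*b + 18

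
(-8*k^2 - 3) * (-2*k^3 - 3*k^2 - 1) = 16*k^5 + 24*k^4 + 6*k^3 + 17*k^2 + 3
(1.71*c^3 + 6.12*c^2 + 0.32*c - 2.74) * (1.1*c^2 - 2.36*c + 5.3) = 1.881*c^5 + 2.6964*c^4 - 5.0282*c^3 + 28.6668*c^2 + 8.1624*c - 14.522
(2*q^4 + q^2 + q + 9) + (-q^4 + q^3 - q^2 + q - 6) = q^4 + q^3 + 2*q + 3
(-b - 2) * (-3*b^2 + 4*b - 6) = 3*b^3 + 2*b^2 - 2*b + 12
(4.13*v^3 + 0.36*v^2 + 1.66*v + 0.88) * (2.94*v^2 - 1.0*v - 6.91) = 12.1422*v^5 - 3.0716*v^4 - 24.0179*v^3 - 1.5604*v^2 - 12.3506*v - 6.0808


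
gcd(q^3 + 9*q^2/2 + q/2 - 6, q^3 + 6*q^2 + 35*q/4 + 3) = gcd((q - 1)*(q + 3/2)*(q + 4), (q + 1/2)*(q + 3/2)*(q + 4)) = q^2 + 11*q/2 + 6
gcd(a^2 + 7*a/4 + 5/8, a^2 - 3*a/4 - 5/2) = a + 5/4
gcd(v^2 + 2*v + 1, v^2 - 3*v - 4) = v + 1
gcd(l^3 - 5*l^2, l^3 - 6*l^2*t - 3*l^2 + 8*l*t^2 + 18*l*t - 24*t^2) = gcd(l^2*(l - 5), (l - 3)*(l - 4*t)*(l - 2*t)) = 1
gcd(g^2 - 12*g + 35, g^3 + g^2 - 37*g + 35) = g - 5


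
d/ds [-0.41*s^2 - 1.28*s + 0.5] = -0.82*s - 1.28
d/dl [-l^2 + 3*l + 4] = 3 - 2*l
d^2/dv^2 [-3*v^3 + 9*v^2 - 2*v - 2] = 18 - 18*v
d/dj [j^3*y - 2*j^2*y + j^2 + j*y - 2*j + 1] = 3*j^2*y - 4*j*y + 2*j + y - 2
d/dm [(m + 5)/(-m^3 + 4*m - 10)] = (-m^3 + 4*m + (m + 5)*(3*m^2 - 4) - 10)/(m^3 - 4*m + 10)^2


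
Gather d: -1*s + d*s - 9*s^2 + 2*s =d*s - 9*s^2 + s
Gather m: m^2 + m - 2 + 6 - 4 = m^2 + m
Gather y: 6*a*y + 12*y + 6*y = y*(6*a + 18)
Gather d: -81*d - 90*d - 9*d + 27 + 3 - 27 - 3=-180*d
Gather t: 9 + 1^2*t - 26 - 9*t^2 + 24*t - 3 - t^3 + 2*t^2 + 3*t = -t^3 - 7*t^2 + 28*t - 20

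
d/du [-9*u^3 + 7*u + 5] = 7 - 27*u^2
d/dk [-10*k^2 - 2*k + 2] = -20*k - 2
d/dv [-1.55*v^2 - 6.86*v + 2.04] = -3.1*v - 6.86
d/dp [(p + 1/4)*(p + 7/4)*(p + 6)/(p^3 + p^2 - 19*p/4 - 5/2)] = (-112*p^4 - 550*p^3 - 1053*p^2 - 724*p - 298)/(16*p^6 + 32*p^5 - 136*p^4 - 232*p^3 + 281*p^2 + 380*p + 100)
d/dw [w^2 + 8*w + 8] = 2*w + 8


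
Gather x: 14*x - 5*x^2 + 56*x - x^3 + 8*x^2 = -x^3 + 3*x^2 + 70*x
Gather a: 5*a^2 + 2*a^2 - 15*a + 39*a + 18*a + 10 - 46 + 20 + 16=7*a^2 + 42*a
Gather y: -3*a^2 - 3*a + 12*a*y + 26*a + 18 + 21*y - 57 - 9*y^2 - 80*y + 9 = -3*a^2 + 23*a - 9*y^2 + y*(12*a - 59) - 30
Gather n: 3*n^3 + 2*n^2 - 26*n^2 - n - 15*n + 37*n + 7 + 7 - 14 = 3*n^3 - 24*n^2 + 21*n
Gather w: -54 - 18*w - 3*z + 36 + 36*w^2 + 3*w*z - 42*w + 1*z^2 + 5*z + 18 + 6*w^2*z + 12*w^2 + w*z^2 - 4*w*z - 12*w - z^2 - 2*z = w^2*(6*z + 48) + w*(z^2 - z - 72)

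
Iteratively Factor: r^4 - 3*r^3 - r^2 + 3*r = (r + 1)*(r^3 - 4*r^2 + 3*r) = (r - 1)*(r + 1)*(r^2 - 3*r) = r*(r - 1)*(r + 1)*(r - 3)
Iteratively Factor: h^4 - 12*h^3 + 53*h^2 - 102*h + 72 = (h - 4)*(h^3 - 8*h^2 + 21*h - 18) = (h - 4)*(h - 2)*(h^2 - 6*h + 9) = (h - 4)*(h - 3)*(h - 2)*(h - 3)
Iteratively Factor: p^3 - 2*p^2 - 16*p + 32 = (p - 2)*(p^2 - 16) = (p - 2)*(p + 4)*(p - 4)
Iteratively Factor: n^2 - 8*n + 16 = (n - 4)*(n - 4)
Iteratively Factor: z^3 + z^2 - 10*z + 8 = (z + 4)*(z^2 - 3*z + 2) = (z - 2)*(z + 4)*(z - 1)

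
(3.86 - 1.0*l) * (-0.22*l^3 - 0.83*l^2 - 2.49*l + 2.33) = 0.22*l^4 - 0.0192*l^3 - 0.7138*l^2 - 11.9414*l + 8.9938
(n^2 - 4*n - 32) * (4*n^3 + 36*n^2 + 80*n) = 4*n^5 + 20*n^4 - 192*n^3 - 1472*n^2 - 2560*n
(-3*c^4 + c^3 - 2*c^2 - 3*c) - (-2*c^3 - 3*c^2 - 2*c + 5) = -3*c^4 + 3*c^3 + c^2 - c - 5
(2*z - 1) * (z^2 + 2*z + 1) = 2*z^3 + 3*z^2 - 1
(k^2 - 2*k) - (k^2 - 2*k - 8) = 8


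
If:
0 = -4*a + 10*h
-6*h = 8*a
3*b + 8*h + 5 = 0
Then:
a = 0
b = -5/3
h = 0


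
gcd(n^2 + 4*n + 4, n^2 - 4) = n + 2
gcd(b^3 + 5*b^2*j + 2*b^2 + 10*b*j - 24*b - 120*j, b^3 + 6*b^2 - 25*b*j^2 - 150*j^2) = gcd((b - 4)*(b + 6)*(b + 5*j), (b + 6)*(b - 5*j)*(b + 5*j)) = b^2 + 5*b*j + 6*b + 30*j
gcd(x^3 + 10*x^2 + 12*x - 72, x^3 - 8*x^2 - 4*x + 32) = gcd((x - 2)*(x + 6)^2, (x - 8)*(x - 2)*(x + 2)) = x - 2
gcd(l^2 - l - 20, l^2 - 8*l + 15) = l - 5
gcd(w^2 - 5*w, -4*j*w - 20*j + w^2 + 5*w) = 1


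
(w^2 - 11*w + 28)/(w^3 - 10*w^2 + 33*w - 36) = (w - 7)/(w^2 - 6*w + 9)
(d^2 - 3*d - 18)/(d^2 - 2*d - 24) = (d + 3)/(d + 4)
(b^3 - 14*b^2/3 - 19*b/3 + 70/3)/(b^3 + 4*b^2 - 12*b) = (3*b^2 - 8*b - 35)/(3*b*(b + 6))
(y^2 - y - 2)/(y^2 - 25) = (y^2 - y - 2)/(y^2 - 25)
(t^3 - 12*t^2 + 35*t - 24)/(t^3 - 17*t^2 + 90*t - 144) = (t - 1)/(t - 6)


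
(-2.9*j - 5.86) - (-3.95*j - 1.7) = 1.05*j - 4.16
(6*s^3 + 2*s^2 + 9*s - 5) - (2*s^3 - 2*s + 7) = 4*s^3 + 2*s^2 + 11*s - 12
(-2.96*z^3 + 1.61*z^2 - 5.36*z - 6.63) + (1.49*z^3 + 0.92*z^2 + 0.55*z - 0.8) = -1.47*z^3 + 2.53*z^2 - 4.81*z - 7.43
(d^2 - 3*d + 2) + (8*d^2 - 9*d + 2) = 9*d^2 - 12*d + 4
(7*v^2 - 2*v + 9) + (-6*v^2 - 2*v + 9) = v^2 - 4*v + 18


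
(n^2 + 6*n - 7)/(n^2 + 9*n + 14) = (n - 1)/(n + 2)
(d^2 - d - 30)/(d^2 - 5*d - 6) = (d + 5)/(d + 1)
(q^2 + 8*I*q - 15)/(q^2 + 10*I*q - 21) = (q + 5*I)/(q + 7*I)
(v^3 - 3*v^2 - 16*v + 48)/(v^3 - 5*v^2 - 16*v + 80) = (v - 3)/(v - 5)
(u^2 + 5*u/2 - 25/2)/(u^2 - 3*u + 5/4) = 2*(u + 5)/(2*u - 1)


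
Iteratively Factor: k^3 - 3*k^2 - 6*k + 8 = (k - 4)*(k^2 + k - 2) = (k - 4)*(k - 1)*(k + 2)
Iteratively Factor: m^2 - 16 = (m + 4)*(m - 4)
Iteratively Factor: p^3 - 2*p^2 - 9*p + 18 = (p - 3)*(p^2 + p - 6) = (p - 3)*(p + 3)*(p - 2)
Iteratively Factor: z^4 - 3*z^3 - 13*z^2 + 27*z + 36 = (z + 1)*(z^3 - 4*z^2 - 9*z + 36) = (z + 1)*(z + 3)*(z^2 - 7*z + 12) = (z - 4)*(z + 1)*(z + 3)*(z - 3)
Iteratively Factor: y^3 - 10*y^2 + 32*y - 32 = (y - 4)*(y^2 - 6*y + 8) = (y - 4)*(y - 2)*(y - 4)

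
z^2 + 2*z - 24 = (z - 4)*(z + 6)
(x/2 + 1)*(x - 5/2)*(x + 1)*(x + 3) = x^4/2 + 7*x^3/4 - 2*x^2 - 43*x/4 - 15/2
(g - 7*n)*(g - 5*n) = g^2 - 12*g*n + 35*n^2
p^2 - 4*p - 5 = (p - 5)*(p + 1)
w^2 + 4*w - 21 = (w - 3)*(w + 7)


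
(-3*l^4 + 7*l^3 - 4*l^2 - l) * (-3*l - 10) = 9*l^5 + 9*l^4 - 58*l^3 + 43*l^2 + 10*l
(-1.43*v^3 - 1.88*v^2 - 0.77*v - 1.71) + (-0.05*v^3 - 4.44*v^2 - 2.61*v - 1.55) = -1.48*v^3 - 6.32*v^2 - 3.38*v - 3.26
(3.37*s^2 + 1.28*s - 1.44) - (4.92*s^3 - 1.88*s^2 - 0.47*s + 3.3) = -4.92*s^3 + 5.25*s^2 + 1.75*s - 4.74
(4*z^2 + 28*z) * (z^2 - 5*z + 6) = 4*z^4 + 8*z^3 - 116*z^2 + 168*z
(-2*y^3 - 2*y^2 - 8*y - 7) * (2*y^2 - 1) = -4*y^5 - 4*y^4 - 14*y^3 - 12*y^2 + 8*y + 7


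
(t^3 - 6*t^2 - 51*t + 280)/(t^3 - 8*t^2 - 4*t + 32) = (t^2 + 2*t - 35)/(t^2 - 4)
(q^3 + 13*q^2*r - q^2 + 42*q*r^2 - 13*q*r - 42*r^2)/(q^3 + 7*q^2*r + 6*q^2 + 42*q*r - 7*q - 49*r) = (q + 6*r)/(q + 7)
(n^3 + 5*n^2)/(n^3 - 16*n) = n*(n + 5)/(n^2 - 16)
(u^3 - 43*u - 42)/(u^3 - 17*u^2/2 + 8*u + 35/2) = 2*(u + 6)/(2*u - 5)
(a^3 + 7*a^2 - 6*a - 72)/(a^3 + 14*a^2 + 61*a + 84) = (a^2 + 3*a - 18)/(a^2 + 10*a + 21)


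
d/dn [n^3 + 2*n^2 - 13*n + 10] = 3*n^2 + 4*n - 13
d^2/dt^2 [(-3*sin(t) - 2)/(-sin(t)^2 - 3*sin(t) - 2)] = (-3*sin(t)^5 + sin(t)^4 + 24*sin(t)^3 + 28*sin(t)^2 - 8)/((sin(t) + 1)^3*(sin(t) + 2)^3)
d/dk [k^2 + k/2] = 2*k + 1/2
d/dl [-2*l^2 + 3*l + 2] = 3 - 4*l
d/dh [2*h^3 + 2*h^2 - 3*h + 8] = 6*h^2 + 4*h - 3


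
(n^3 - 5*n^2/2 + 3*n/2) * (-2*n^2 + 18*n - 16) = -2*n^5 + 23*n^4 - 64*n^3 + 67*n^2 - 24*n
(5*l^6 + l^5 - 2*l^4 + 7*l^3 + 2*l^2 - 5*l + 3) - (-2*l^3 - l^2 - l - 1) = 5*l^6 + l^5 - 2*l^4 + 9*l^3 + 3*l^2 - 4*l + 4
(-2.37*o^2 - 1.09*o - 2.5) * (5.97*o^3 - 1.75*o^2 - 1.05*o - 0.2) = -14.1489*o^5 - 2.3598*o^4 - 10.529*o^3 + 5.9935*o^2 + 2.843*o + 0.5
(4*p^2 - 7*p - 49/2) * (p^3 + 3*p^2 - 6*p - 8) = 4*p^5 + 5*p^4 - 139*p^3/2 - 127*p^2/2 + 203*p + 196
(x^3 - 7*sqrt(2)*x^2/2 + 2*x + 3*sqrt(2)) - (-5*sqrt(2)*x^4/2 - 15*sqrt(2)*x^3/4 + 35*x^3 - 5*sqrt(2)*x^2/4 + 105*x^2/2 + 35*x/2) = 5*sqrt(2)*x^4/2 - 34*x^3 + 15*sqrt(2)*x^3/4 - 105*x^2/2 - 9*sqrt(2)*x^2/4 - 31*x/2 + 3*sqrt(2)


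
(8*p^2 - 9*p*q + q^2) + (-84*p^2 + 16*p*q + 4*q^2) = -76*p^2 + 7*p*q + 5*q^2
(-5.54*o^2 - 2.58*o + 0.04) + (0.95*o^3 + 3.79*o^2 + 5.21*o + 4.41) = 0.95*o^3 - 1.75*o^2 + 2.63*o + 4.45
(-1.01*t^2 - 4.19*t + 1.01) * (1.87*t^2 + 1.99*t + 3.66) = -1.8887*t^4 - 9.8452*t^3 - 10.146*t^2 - 13.3255*t + 3.6966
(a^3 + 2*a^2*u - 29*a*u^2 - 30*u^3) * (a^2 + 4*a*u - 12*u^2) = a^5 + 6*a^4*u - 33*a^3*u^2 - 170*a^2*u^3 + 228*a*u^4 + 360*u^5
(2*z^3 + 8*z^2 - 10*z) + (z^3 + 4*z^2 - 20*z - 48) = 3*z^3 + 12*z^2 - 30*z - 48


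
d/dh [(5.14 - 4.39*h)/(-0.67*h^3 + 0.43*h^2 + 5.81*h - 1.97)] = (-5.8826*h^3 + 12.2191*h^2 - 4.4204*h - 21.2151)/(0.4489*h^6 - 0.5762*h^5 - 7.6005*h^4 + 7.6364*h^3 + 32.0619*h^2 - 22.8914*h + 3.8809)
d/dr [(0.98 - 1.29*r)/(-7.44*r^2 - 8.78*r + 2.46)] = (-9.5976*r^2 + 14.5824*r + 5.431)/(55.3536*r^4 + 130.6464*r^3 + 40.4836*r^2 - 43.1976*r + 6.0516)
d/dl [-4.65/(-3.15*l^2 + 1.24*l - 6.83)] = (5.766 - 29.295*l)/(3.15*l^2 - 1.24*l + 6.83)^2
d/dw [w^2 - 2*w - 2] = 2*w - 2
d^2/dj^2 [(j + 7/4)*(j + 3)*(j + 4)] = 6*j + 35/2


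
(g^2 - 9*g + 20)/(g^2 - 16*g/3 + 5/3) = 3*(g - 4)/(3*g - 1)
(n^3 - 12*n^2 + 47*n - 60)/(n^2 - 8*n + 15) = n - 4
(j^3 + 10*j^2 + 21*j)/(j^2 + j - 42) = j*(j + 3)/(j - 6)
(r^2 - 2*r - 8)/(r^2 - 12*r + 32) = (r + 2)/(r - 8)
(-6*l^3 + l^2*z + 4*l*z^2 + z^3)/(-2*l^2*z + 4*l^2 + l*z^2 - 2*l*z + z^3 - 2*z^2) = (3*l + z)/(z - 2)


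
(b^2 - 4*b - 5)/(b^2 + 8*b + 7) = (b - 5)/(b + 7)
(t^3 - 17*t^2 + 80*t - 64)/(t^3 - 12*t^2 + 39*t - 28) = (t^2 - 16*t + 64)/(t^2 - 11*t + 28)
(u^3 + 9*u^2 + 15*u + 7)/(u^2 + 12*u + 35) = (u^2 + 2*u + 1)/(u + 5)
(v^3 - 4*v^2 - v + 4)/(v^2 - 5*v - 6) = (v^2 - 5*v + 4)/(v - 6)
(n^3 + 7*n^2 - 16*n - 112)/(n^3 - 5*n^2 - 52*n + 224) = (n + 4)/(n - 8)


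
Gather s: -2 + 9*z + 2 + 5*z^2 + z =5*z^2 + 10*z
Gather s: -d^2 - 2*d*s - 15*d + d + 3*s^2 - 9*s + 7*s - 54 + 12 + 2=-d^2 - 14*d + 3*s^2 + s*(-2*d - 2) - 40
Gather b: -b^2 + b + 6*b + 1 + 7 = -b^2 + 7*b + 8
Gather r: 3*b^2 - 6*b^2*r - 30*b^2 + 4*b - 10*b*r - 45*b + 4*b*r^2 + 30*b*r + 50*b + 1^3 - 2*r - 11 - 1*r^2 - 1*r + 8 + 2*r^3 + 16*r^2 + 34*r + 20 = -27*b^2 + 9*b + 2*r^3 + r^2*(4*b + 15) + r*(-6*b^2 + 20*b + 31) + 18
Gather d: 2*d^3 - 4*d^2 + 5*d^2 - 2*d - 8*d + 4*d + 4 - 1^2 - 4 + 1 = 2*d^3 + d^2 - 6*d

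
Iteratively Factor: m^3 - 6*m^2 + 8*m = (m - 2)*(m^2 - 4*m) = (m - 4)*(m - 2)*(m)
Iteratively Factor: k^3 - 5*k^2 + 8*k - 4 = (k - 2)*(k^2 - 3*k + 2) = (k - 2)*(k - 1)*(k - 2)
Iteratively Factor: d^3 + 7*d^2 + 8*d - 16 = (d + 4)*(d^2 + 3*d - 4) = (d - 1)*(d + 4)*(d + 4)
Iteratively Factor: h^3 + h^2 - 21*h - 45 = (h + 3)*(h^2 - 2*h - 15) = (h + 3)^2*(h - 5)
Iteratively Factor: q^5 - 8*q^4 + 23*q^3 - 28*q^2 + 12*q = (q - 1)*(q^4 - 7*q^3 + 16*q^2 - 12*q) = (q - 3)*(q - 1)*(q^3 - 4*q^2 + 4*q) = (q - 3)*(q - 2)*(q - 1)*(q^2 - 2*q) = (q - 3)*(q - 2)^2*(q - 1)*(q)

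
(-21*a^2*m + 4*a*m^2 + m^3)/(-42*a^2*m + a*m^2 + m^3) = (3*a - m)/(6*a - m)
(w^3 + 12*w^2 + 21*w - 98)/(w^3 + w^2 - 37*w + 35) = (w^2 + 5*w - 14)/(w^2 - 6*w + 5)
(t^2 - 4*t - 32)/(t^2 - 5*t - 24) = (t + 4)/(t + 3)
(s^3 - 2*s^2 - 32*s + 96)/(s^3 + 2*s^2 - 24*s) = (s - 4)/s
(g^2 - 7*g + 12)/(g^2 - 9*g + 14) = (g^2 - 7*g + 12)/(g^2 - 9*g + 14)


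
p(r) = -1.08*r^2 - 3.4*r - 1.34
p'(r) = -2.16*r - 3.4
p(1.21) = -7.04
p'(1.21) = -6.01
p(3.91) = -31.15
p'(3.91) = -11.85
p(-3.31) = -1.92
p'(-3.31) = 3.75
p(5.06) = -46.20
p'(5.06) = -14.33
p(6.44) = -68.03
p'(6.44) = -17.31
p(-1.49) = 1.33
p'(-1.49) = -0.18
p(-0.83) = 0.74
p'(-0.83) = -1.61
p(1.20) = -6.98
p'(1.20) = -5.99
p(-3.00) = -0.86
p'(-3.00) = 3.08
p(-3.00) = -0.86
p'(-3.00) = 3.08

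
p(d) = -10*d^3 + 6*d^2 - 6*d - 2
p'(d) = -30*d^2 + 12*d - 6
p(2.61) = -154.58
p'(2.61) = -179.04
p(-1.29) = 37.19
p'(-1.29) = -71.40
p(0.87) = -9.26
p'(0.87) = -18.27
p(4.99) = -1125.05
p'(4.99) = -693.12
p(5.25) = -1315.16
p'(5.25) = -769.88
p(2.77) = -185.12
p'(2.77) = -202.95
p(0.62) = -5.80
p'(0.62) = -10.09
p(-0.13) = -1.10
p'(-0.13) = -8.07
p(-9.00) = 7828.00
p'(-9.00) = -2544.00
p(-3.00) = 340.00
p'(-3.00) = -312.00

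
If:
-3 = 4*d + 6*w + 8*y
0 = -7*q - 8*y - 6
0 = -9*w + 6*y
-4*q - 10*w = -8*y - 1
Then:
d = 3/2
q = 0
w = -1/2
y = -3/4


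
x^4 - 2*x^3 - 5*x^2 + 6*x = x*(x - 3)*(x - 1)*(x + 2)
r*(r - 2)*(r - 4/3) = r^3 - 10*r^2/3 + 8*r/3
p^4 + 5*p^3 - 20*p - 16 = (p - 2)*(p + 1)*(p + 2)*(p + 4)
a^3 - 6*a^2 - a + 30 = (a - 5)*(a - 3)*(a + 2)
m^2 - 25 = (m - 5)*(m + 5)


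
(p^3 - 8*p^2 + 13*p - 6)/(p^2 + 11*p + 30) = (p^3 - 8*p^2 + 13*p - 6)/(p^2 + 11*p + 30)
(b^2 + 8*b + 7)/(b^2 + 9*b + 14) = (b + 1)/(b + 2)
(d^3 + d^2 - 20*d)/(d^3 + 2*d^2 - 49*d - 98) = d*(d^2 + d - 20)/(d^3 + 2*d^2 - 49*d - 98)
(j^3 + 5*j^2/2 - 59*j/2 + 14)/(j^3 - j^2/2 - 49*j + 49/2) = (j - 4)/(j - 7)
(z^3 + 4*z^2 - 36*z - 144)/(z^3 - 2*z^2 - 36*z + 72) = (z + 4)/(z - 2)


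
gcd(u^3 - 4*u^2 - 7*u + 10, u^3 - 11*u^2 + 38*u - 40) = u - 5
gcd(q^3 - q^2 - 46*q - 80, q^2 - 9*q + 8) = q - 8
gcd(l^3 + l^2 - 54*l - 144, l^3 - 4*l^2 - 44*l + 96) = l^2 - 2*l - 48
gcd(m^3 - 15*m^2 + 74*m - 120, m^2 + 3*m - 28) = m - 4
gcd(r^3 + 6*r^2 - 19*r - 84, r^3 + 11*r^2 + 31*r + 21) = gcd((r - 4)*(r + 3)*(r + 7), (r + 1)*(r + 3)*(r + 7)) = r^2 + 10*r + 21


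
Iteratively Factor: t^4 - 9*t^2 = (t)*(t^3 - 9*t) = t*(t - 3)*(t^2 + 3*t) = t*(t - 3)*(t + 3)*(t)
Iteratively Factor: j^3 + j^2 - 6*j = (j - 2)*(j^2 + 3*j) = (j - 2)*(j + 3)*(j)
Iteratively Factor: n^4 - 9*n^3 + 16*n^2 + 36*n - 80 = (n - 4)*(n^3 - 5*n^2 - 4*n + 20) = (n - 4)*(n + 2)*(n^2 - 7*n + 10) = (n - 5)*(n - 4)*(n + 2)*(n - 2)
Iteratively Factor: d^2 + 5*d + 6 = (d + 2)*(d + 3)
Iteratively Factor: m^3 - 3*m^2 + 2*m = (m)*(m^2 - 3*m + 2) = m*(m - 2)*(m - 1)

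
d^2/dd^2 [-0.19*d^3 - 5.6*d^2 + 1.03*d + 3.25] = -1.14*d - 11.2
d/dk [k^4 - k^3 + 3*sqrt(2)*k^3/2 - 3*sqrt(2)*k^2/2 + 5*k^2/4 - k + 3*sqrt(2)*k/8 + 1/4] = 4*k^3 - 3*k^2 + 9*sqrt(2)*k^2/2 - 3*sqrt(2)*k + 5*k/2 - 1 + 3*sqrt(2)/8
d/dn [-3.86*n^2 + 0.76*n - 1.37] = 0.76 - 7.72*n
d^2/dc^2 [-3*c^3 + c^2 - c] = 2 - 18*c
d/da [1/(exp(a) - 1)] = -1/(4*sinh(a/2)^2)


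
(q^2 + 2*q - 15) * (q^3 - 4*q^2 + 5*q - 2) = q^5 - 2*q^4 - 18*q^3 + 68*q^2 - 79*q + 30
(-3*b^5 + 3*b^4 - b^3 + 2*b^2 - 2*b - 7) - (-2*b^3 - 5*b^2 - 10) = -3*b^5 + 3*b^4 + b^3 + 7*b^2 - 2*b + 3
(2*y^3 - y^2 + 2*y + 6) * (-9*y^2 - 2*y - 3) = -18*y^5 + 5*y^4 - 22*y^3 - 55*y^2 - 18*y - 18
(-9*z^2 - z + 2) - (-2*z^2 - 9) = -7*z^2 - z + 11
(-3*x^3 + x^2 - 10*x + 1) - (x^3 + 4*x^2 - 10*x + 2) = -4*x^3 - 3*x^2 - 1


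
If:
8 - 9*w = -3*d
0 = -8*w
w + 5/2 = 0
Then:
No Solution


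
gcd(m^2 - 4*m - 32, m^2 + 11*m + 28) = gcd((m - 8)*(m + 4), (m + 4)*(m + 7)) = m + 4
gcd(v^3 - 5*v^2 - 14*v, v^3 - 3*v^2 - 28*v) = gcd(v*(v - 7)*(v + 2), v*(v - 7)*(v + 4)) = v^2 - 7*v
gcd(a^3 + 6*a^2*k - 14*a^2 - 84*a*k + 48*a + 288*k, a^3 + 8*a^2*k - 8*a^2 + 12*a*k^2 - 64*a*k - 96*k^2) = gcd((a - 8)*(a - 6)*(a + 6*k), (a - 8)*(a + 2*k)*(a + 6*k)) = a^2 + 6*a*k - 8*a - 48*k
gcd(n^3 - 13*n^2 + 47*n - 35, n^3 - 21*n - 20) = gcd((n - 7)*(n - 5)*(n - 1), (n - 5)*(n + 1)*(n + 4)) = n - 5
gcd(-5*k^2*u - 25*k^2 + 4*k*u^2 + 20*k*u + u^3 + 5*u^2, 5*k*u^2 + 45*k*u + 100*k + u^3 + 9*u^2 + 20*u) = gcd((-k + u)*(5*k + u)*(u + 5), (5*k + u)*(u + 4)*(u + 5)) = 5*k*u + 25*k + u^2 + 5*u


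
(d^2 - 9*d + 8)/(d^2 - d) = (d - 8)/d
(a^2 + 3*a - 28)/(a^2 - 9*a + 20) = (a + 7)/(a - 5)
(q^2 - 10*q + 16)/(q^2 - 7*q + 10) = (q - 8)/(q - 5)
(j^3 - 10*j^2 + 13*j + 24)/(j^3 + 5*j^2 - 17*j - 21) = (j - 8)/(j + 7)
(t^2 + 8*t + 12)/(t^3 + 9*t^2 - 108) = (t + 2)/(t^2 + 3*t - 18)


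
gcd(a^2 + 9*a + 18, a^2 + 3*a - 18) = a + 6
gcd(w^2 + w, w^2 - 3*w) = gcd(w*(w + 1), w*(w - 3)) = w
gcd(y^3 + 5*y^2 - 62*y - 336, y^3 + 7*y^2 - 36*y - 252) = y^2 + 13*y + 42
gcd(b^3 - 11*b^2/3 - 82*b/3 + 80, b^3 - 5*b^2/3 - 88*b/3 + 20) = b^2 - b - 30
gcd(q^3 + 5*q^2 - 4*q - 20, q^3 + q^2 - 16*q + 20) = q^2 + 3*q - 10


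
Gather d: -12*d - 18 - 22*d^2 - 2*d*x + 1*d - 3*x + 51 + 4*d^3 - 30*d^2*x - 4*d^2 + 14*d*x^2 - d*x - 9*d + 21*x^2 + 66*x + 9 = 4*d^3 + d^2*(-30*x - 26) + d*(14*x^2 - 3*x - 20) + 21*x^2 + 63*x + 42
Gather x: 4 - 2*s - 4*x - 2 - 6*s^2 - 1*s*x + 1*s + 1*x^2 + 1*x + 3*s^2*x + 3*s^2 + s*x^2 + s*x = -3*s^2 - s + x^2*(s + 1) + x*(3*s^2 - 3) + 2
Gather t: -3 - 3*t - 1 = -3*t - 4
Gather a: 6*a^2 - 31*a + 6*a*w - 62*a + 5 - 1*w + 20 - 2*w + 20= 6*a^2 + a*(6*w - 93) - 3*w + 45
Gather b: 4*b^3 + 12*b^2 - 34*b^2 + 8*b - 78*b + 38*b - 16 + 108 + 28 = 4*b^3 - 22*b^2 - 32*b + 120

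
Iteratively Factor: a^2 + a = (a + 1)*(a)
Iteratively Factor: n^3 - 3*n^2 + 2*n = (n)*(n^2 - 3*n + 2) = n*(n - 1)*(n - 2)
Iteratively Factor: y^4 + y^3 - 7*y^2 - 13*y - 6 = (y + 1)*(y^3 - 7*y - 6) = (y + 1)*(y + 2)*(y^2 - 2*y - 3) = (y + 1)^2*(y + 2)*(y - 3)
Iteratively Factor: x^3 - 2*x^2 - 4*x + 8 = (x - 2)*(x^2 - 4) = (x - 2)*(x + 2)*(x - 2)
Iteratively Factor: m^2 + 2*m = (m + 2)*(m)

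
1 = 1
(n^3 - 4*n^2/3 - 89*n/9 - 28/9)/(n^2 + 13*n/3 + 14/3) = (3*n^2 - 11*n - 4)/(3*(n + 2))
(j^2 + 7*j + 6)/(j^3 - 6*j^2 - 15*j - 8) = (j + 6)/(j^2 - 7*j - 8)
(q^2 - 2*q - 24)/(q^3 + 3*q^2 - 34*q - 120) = 1/(q + 5)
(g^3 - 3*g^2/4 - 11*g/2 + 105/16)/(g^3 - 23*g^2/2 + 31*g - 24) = (8*g^2 + 6*g - 35)/(8*(g^2 - 10*g + 16))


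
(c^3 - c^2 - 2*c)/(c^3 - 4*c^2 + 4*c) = (c + 1)/(c - 2)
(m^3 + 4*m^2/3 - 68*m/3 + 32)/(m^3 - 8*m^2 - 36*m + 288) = (3*m^2 - 14*m + 16)/(3*(m^2 - 14*m + 48))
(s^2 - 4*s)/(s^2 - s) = (s - 4)/(s - 1)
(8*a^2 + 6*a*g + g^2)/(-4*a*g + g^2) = (-8*a^2 - 6*a*g - g^2)/(g*(4*a - g))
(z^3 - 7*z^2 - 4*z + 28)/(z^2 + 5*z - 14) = (z^2 - 5*z - 14)/(z + 7)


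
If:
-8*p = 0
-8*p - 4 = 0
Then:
No Solution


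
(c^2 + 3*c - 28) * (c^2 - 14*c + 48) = c^4 - 11*c^3 - 22*c^2 + 536*c - 1344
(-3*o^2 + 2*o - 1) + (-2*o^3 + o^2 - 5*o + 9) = -2*o^3 - 2*o^2 - 3*o + 8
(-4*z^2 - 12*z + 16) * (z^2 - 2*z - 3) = -4*z^4 - 4*z^3 + 52*z^2 + 4*z - 48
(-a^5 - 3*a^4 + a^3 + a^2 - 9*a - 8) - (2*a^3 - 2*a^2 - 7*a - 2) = -a^5 - 3*a^4 - a^3 + 3*a^2 - 2*a - 6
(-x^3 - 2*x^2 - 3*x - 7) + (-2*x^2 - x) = -x^3 - 4*x^2 - 4*x - 7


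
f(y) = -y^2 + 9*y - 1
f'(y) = 9 - 2*y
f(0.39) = 2.36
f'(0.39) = 8.22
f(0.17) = 0.50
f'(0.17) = 8.66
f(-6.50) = -101.75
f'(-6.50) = 22.00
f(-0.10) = -1.91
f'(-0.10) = 9.20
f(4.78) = 19.17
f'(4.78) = -0.56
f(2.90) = 16.69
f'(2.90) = 3.20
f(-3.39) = -43.00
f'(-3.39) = 15.78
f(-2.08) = -24.05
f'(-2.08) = 13.16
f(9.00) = -1.00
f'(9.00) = -9.00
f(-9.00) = -163.00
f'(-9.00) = 27.00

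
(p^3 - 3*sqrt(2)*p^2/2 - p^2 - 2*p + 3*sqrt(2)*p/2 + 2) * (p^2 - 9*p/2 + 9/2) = p^5 - 11*p^4/2 - 3*sqrt(2)*p^4/2 + 7*p^3 + 33*sqrt(2)*p^3/4 - 27*sqrt(2)*p^2/2 + 13*p^2/2 - 18*p + 27*sqrt(2)*p/4 + 9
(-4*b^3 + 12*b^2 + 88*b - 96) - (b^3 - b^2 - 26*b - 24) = -5*b^3 + 13*b^2 + 114*b - 72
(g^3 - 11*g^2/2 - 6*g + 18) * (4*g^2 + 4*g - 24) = 4*g^5 - 18*g^4 - 70*g^3 + 180*g^2 + 216*g - 432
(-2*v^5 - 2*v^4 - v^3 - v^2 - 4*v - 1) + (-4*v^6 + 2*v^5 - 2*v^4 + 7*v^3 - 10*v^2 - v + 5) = -4*v^6 - 4*v^4 + 6*v^3 - 11*v^2 - 5*v + 4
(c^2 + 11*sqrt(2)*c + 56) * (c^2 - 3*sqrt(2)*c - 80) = c^4 + 8*sqrt(2)*c^3 - 90*c^2 - 1048*sqrt(2)*c - 4480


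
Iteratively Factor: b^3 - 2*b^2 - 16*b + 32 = (b - 4)*(b^2 + 2*b - 8) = (b - 4)*(b + 4)*(b - 2)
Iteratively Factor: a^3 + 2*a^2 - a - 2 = (a - 1)*(a^2 + 3*a + 2) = (a - 1)*(a + 2)*(a + 1)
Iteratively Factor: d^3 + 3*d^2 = (d + 3)*(d^2) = d*(d + 3)*(d)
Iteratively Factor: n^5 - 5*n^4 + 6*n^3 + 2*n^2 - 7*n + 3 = (n + 1)*(n^4 - 6*n^3 + 12*n^2 - 10*n + 3) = (n - 1)*(n + 1)*(n^3 - 5*n^2 + 7*n - 3) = (n - 1)^2*(n + 1)*(n^2 - 4*n + 3) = (n - 1)^3*(n + 1)*(n - 3)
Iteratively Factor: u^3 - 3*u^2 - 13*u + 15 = (u + 3)*(u^2 - 6*u + 5) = (u - 1)*(u + 3)*(u - 5)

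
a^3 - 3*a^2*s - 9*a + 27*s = (a - 3)*(a + 3)*(a - 3*s)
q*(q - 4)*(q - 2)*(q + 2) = q^4 - 4*q^3 - 4*q^2 + 16*q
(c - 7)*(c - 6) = c^2 - 13*c + 42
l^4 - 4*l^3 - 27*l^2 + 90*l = l*(l - 6)*(l - 3)*(l + 5)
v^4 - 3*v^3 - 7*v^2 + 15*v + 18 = (v - 3)^2*(v + 1)*(v + 2)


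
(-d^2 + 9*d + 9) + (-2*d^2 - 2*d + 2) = -3*d^2 + 7*d + 11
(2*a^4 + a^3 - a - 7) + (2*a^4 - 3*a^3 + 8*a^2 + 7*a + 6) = 4*a^4 - 2*a^3 + 8*a^2 + 6*a - 1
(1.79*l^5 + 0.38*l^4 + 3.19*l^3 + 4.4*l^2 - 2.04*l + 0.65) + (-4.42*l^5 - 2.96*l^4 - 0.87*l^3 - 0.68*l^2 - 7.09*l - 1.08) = -2.63*l^5 - 2.58*l^4 + 2.32*l^3 + 3.72*l^2 - 9.13*l - 0.43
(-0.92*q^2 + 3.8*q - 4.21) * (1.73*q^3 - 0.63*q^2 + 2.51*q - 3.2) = -1.5916*q^5 + 7.1536*q^4 - 11.9865*q^3 + 15.1343*q^2 - 22.7271*q + 13.472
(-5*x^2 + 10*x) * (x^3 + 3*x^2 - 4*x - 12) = -5*x^5 - 5*x^4 + 50*x^3 + 20*x^2 - 120*x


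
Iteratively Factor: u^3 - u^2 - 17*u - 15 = (u + 1)*(u^2 - 2*u - 15) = (u + 1)*(u + 3)*(u - 5)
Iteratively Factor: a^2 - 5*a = (a - 5)*(a)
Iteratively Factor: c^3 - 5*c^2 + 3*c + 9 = (c - 3)*(c^2 - 2*c - 3) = (c - 3)*(c + 1)*(c - 3)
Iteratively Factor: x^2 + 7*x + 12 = (x + 3)*(x + 4)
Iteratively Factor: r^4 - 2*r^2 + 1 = (r - 1)*(r^3 + r^2 - r - 1) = (r - 1)*(r + 1)*(r^2 - 1) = (r - 1)^2*(r + 1)*(r + 1)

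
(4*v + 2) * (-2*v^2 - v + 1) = -8*v^3 - 8*v^2 + 2*v + 2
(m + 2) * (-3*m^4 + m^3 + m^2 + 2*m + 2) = -3*m^5 - 5*m^4 + 3*m^3 + 4*m^2 + 6*m + 4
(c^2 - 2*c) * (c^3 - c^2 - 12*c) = c^5 - 3*c^4 - 10*c^3 + 24*c^2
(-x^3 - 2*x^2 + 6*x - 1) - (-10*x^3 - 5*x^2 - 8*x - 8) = 9*x^3 + 3*x^2 + 14*x + 7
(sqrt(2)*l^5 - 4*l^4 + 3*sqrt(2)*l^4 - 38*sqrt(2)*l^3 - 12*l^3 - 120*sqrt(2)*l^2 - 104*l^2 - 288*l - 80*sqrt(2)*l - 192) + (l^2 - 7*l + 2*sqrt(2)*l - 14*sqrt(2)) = sqrt(2)*l^5 - 4*l^4 + 3*sqrt(2)*l^4 - 38*sqrt(2)*l^3 - 12*l^3 - 120*sqrt(2)*l^2 - 103*l^2 - 295*l - 78*sqrt(2)*l - 192 - 14*sqrt(2)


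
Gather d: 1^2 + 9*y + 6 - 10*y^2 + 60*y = -10*y^2 + 69*y + 7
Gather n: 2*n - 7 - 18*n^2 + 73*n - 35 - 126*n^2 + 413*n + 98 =-144*n^2 + 488*n + 56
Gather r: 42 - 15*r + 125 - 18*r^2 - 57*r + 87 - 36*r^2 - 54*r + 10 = -54*r^2 - 126*r + 264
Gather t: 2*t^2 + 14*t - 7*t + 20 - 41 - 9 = 2*t^2 + 7*t - 30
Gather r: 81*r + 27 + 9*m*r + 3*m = 3*m + r*(9*m + 81) + 27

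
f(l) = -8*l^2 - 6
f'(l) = -16*l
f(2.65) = -62.18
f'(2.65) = -42.40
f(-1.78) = -31.35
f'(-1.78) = 28.48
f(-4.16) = -144.44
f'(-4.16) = 66.56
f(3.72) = -116.71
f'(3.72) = -59.52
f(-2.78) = -67.83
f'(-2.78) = 44.48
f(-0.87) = -12.06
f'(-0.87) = 13.92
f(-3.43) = -100.12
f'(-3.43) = 54.88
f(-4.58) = -173.81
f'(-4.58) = 73.28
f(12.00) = -1158.00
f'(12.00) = -192.00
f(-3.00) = -78.00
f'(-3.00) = 48.00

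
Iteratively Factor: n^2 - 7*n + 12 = (n - 3)*(n - 4)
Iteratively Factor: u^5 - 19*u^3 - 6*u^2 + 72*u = (u)*(u^4 - 19*u^2 - 6*u + 72) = u*(u - 2)*(u^3 + 2*u^2 - 15*u - 36) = u*(u - 2)*(u + 3)*(u^2 - u - 12) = u*(u - 2)*(u + 3)^2*(u - 4)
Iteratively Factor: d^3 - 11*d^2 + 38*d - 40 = (d - 5)*(d^2 - 6*d + 8) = (d - 5)*(d - 2)*(d - 4)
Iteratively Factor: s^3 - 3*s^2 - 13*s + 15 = (s - 5)*(s^2 + 2*s - 3) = (s - 5)*(s + 3)*(s - 1)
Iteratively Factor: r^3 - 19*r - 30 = (r - 5)*(r^2 + 5*r + 6) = (r - 5)*(r + 3)*(r + 2)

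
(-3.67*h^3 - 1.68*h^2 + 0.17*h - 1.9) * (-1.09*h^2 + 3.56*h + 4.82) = 4.0003*h^5 - 11.234*h^4 - 23.8555*h^3 - 5.4214*h^2 - 5.9446*h - 9.158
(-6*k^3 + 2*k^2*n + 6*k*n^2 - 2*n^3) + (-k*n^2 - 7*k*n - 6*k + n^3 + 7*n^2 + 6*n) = -6*k^3 + 2*k^2*n + 5*k*n^2 - 7*k*n - 6*k - n^3 + 7*n^2 + 6*n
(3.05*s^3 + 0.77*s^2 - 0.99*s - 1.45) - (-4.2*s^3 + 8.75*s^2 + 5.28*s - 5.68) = 7.25*s^3 - 7.98*s^2 - 6.27*s + 4.23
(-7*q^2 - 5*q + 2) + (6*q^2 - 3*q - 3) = -q^2 - 8*q - 1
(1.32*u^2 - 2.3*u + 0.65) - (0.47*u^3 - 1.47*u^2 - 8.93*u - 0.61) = -0.47*u^3 + 2.79*u^2 + 6.63*u + 1.26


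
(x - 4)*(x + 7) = x^2 + 3*x - 28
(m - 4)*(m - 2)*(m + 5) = m^3 - m^2 - 22*m + 40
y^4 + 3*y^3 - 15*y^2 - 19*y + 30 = (y - 3)*(y - 1)*(y + 2)*(y + 5)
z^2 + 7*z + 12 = (z + 3)*(z + 4)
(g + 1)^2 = g^2 + 2*g + 1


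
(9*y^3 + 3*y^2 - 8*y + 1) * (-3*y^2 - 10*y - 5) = -27*y^5 - 99*y^4 - 51*y^3 + 62*y^2 + 30*y - 5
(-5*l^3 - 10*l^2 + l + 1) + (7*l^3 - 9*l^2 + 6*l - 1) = 2*l^3 - 19*l^2 + 7*l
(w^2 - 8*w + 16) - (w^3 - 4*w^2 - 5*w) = -w^3 + 5*w^2 - 3*w + 16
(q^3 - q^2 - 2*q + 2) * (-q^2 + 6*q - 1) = -q^5 + 7*q^4 - 5*q^3 - 13*q^2 + 14*q - 2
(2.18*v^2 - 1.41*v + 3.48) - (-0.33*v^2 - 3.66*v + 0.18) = 2.51*v^2 + 2.25*v + 3.3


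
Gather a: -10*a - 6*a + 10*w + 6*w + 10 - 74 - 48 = -16*a + 16*w - 112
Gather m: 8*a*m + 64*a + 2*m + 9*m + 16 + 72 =64*a + m*(8*a + 11) + 88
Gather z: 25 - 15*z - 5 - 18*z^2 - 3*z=-18*z^2 - 18*z + 20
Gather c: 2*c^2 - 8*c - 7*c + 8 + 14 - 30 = 2*c^2 - 15*c - 8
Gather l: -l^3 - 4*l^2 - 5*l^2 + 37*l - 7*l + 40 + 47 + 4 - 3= -l^3 - 9*l^2 + 30*l + 88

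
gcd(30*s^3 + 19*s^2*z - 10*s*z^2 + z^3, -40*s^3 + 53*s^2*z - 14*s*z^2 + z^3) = -5*s + z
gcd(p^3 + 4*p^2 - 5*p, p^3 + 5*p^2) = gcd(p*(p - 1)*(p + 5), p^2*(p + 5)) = p^2 + 5*p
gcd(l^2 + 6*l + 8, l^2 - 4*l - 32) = l + 4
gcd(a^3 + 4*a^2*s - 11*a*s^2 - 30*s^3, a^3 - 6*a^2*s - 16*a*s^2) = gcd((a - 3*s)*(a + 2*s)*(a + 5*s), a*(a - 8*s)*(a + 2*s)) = a + 2*s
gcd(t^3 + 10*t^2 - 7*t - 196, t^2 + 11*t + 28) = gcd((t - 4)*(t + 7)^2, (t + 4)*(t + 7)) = t + 7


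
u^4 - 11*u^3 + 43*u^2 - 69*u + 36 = (u - 4)*(u - 3)^2*(u - 1)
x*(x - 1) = x^2 - x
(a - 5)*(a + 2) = a^2 - 3*a - 10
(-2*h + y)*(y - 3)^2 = -2*h*y^2 + 12*h*y - 18*h + y^3 - 6*y^2 + 9*y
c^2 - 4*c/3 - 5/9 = (c - 5/3)*(c + 1/3)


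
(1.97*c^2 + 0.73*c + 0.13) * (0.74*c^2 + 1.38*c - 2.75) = 1.4578*c^4 + 3.2588*c^3 - 4.3139*c^2 - 1.8281*c - 0.3575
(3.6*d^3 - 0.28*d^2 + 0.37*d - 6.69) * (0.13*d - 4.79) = 0.468*d^4 - 17.2804*d^3 + 1.3893*d^2 - 2.642*d + 32.0451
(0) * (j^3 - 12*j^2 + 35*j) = 0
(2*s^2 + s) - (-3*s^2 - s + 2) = 5*s^2 + 2*s - 2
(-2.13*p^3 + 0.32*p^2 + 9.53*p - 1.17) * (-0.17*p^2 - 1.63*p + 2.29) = 0.3621*p^5 + 3.4175*p^4 - 7.0194*p^3 - 14.6022*p^2 + 23.7308*p - 2.6793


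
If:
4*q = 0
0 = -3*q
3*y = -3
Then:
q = 0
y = -1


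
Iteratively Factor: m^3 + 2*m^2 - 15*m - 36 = (m - 4)*(m^2 + 6*m + 9) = (m - 4)*(m + 3)*(m + 3)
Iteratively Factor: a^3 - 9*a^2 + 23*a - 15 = (a - 3)*(a^2 - 6*a + 5) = (a - 3)*(a - 1)*(a - 5)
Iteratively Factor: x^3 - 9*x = (x)*(x^2 - 9) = x*(x + 3)*(x - 3)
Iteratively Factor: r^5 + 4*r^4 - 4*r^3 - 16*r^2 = (r - 2)*(r^4 + 6*r^3 + 8*r^2) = r*(r - 2)*(r^3 + 6*r^2 + 8*r) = r*(r - 2)*(r + 4)*(r^2 + 2*r) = r*(r - 2)*(r + 2)*(r + 4)*(r)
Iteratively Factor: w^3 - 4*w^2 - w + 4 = (w - 4)*(w^2 - 1) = (w - 4)*(w - 1)*(w + 1)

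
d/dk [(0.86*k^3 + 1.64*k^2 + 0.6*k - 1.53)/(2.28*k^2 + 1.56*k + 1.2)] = (1.9608*k^4 + 2.6832*k^3 + 4.2864*k^2 + 10.9128*k + 3.1068)/(5.1984*k^4 + 7.1136*k^3 + 7.9056*k^2 + 3.744*k + 1.44)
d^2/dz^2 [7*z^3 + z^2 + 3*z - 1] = 42*z + 2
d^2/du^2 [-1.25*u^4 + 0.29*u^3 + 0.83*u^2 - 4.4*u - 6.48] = -15.0*u^2 + 1.74*u + 1.66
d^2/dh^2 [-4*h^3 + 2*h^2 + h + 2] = 4 - 24*h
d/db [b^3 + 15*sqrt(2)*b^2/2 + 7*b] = 3*b^2 + 15*sqrt(2)*b + 7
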